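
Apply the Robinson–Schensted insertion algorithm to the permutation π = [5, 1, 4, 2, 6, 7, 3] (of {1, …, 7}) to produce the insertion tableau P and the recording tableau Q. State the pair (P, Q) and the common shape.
P = [1, 2, 3, 7] / [4, 6] / [5];  Q = [1, 3, 5, 6] / [2, 7] / [4];  common shape = (4, 2, 1)

Row-insert the values π_1, π_2, … into P one at a time, bumping the leftmost entry strictly greater than the inserted value down to the next row. The recording tableau Q records, in position (i, j), the step at which that cell was added to P.
  Insert 5 (step 1): P = [5];  Q = [1]
  Insert 1 (step 2): P = [1] / [5];  Q = [1] / [2]
  Insert 4 (step 3): P = [1, 4] / [5];  Q = [1, 3] / [2]
  Insert 2 (step 4): P = [1, 2] / [4] / [5];  Q = [1, 3] / [2] / [4]
  Insert 6 (step 5): P = [1, 2, 6] / [4] / [5];  Q = [1, 3, 5] / [2] / [4]
  Insert 7 (step 6): P = [1, 2, 6, 7] / [4] / [5];  Q = [1, 3, 5, 6] / [2] / [4]
  Insert 3 (step 7): P = [1, 2, 3, 7] / [4, 6] / [5];  Q = [1, 3, 5, 6] / [2, 7] / [4]
Final shape: (4, 2, 1).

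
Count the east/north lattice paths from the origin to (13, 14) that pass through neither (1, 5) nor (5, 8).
Number of paths = 15060489

Inclusion–exclusion. Total paths: C(27, 13) = 20058300. Through P₁: C(6, 1)·C(21, 12) = 1763580. Through P₂: C(13, 5)·C(14, 8) = 3864861. Since P₁ is strictly southwest of P₂, a monotone path through both must visit P₁ then P₂; paths through both = C(6, 1)·C(7, 4)·C(14, 8) = 630630. Avoid both = 20058300 − 1763580 − 3864861 + 630630 = 15060489.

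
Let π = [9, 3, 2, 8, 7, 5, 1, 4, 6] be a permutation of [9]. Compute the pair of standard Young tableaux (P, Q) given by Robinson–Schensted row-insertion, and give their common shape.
P = [1, 4, 6] / [2, 5] / [3, 7] / [8] / [9];  Q = [1, 4, 9] / [2, 5] / [3, 8] / [6] / [7];  common shape = (3, 2, 2, 1, 1)

Row-insert the values π_1, π_2, … into P one at a time, bumping the leftmost entry strictly greater than the inserted value down to the next row. The recording tableau Q records, in position (i, j), the step at which that cell was added to P.
  Insert 9 (step 1): P = [9];  Q = [1]
  Insert 3 (step 2): P = [3] / [9];  Q = [1] / [2]
  Insert 2 (step 3): P = [2] / [3] / [9];  Q = [1] / [2] / [3]
  Insert 8 (step 4): P = [2, 8] / [3] / [9];  Q = [1, 4] / [2] / [3]
  Insert 7 (step 5): P = [2, 7] / [3, 8] / [9];  Q = [1, 4] / [2, 5] / [3]
  Insert 5 (step 6): P = [2, 5] / [3, 7] / [8] / [9];  Q = [1, 4] / [2, 5] / [3] / [6]
  Insert 1 (step 7): P = [1, 5] / [2, 7] / [3] / [8] / [9];  Q = [1, 4] / [2, 5] / [3] / [6] / [7]
  Insert 4 (step 8): P = [1, 4] / [2, 5] / [3, 7] / [8] / [9];  Q = [1, 4] / [2, 5] / [3, 8] / [6] / [7]
  Insert 6 (step 9): P = [1, 4, 6] / [2, 5] / [3, 7] / [8] / [9];  Q = [1, 4, 9] / [2, 5] / [3, 8] / [6] / [7]
Final shape: (3, 2, 2, 1, 1).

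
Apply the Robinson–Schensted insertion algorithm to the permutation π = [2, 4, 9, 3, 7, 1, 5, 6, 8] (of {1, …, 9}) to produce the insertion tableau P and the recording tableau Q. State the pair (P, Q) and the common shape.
P = [1, 3, 5, 6, 8] / [2, 7] / [4, 9];  Q = [1, 2, 3, 8, 9] / [4, 5] / [6, 7];  common shape = (5, 2, 2)

Row-insert the values π_1, π_2, … into P one at a time, bumping the leftmost entry strictly greater than the inserted value down to the next row. The recording tableau Q records, in position (i, j), the step at which that cell was added to P.
  Insert 2 (step 1): P = [2];  Q = [1]
  Insert 4 (step 2): P = [2, 4];  Q = [1, 2]
  Insert 9 (step 3): P = [2, 4, 9];  Q = [1, 2, 3]
  Insert 3 (step 4): P = [2, 3, 9] / [4];  Q = [1, 2, 3] / [4]
  Insert 7 (step 5): P = [2, 3, 7] / [4, 9];  Q = [1, 2, 3] / [4, 5]
  Insert 1 (step 6): P = [1, 3, 7] / [2, 9] / [4];  Q = [1, 2, 3] / [4, 5] / [6]
  Insert 5 (step 7): P = [1, 3, 5] / [2, 7] / [4, 9];  Q = [1, 2, 3] / [4, 5] / [6, 7]
  Insert 6 (step 8): P = [1, 3, 5, 6] / [2, 7] / [4, 9];  Q = [1, 2, 3, 8] / [4, 5] / [6, 7]
  Insert 8 (step 9): P = [1, 3, 5, 6, 8] / [2, 7] / [4, 9];  Q = [1, 2, 3, 8, 9] / [4, 5] / [6, 7]
Final shape: (5, 2, 2).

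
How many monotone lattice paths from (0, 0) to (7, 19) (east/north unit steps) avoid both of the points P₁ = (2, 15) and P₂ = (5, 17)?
Number of paths = 490820

Inclusion–exclusion. Total paths: C(26, 7) = 657800. Through P₁: C(17, 2)·C(9, 5) = 17136. Through P₂: C(22, 5)·C(4, 2) = 158004. Since P₁ is strictly southwest of P₂, a monotone path through both must visit P₁ then P₂; paths through both = C(17, 2)·C(5, 3)·C(4, 2) = 8160. Avoid both = 657800 − 17136 − 158004 + 8160 = 490820.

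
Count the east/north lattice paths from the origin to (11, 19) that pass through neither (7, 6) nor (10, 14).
Number of paths = 40474524

Inclusion–exclusion. Total paths: C(30, 11) = 54627300. Through P₁: C(13, 7)·C(17, 4) = 4084080. Through P₂: C(24, 10)·C(6, 1) = 11767536. Since P₁ is strictly southwest of P₂, a monotone path through both must visit P₁ then P₂; paths through both = C(13, 7)·C(11, 3)·C(6, 1) = 1698840. Avoid both = 54627300 − 4084080 − 11767536 + 1698840 = 40474524.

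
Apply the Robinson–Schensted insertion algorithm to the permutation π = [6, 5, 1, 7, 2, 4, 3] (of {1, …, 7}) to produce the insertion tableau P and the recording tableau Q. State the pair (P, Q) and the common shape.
P = [1, 2, 3] / [4, 7] / [5] / [6];  Q = [1, 4, 6] / [2, 5] / [3] / [7];  common shape = (3, 2, 1, 1)

Row-insert the values π_1, π_2, … into P one at a time, bumping the leftmost entry strictly greater than the inserted value down to the next row. The recording tableau Q records, in position (i, j), the step at which that cell was added to P.
  Insert 6 (step 1): P = [6];  Q = [1]
  Insert 5 (step 2): P = [5] / [6];  Q = [1] / [2]
  Insert 1 (step 3): P = [1] / [5] / [6];  Q = [1] / [2] / [3]
  Insert 7 (step 4): P = [1, 7] / [5] / [6];  Q = [1, 4] / [2] / [3]
  Insert 2 (step 5): P = [1, 2] / [5, 7] / [6];  Q = [1, 4] / [2, 5] / [3]
  Insert 4 (step 6): P = [1, 2, 4] / [5, 7] / [6];  Q = [1, 4, 6] / [2, 5] / [3]
  Insert 3 (step 7): P = [1, 2, 3] / [4, 7] / [5] / [6];  Q = [1, 4, 6] / [2, 5] / [3] / [7]
Final shape: (3, 2, 1, 1).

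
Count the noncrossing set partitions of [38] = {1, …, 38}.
C_38 = 176733862787006701400

These noncrossing partitions are counted by the Catalan number C_n = (1/(n + 1)) · C(2n, n). For n = 38: C_38 = (1/39) · C(76, 38) = 6892620648693261354600/39 = 176733862787006701400.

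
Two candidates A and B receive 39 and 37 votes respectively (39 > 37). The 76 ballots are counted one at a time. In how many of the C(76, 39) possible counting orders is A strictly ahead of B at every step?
Strict-lead orderings = 176733862787006701400

Total orderings of the 76 votes with 39 for A: C(76, 39) = 6715886785906254653200. By the Bertrand ballot formula (Cycle Lemma / reflection principle), the number of orderings in which A is strictly ahead of B throughout is (p − q)/(p + q) · C(p + q, p) = (39 − 37)/(39 + 37) · 6715886785906254653200 = 176733862787006701400.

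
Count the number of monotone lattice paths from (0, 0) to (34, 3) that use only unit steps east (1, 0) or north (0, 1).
Number of paths = 7770

A monotone lattice path from (0, 0) to (34, 3) consists of 34 east steps and 3 north steps in some order, so it is determined by which 34 of the 37 steps are east. The count is C(37, 34) = 7770.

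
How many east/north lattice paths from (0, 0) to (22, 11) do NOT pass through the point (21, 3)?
Number of paths = 193518504

Total paths from (0, 0) to (22, 11): C(33, 22) = 193536720. Paths through (21, 3): (paths (0, 0) → (21, 3)) × (paths (21, 3) → (22, 11)) = C(24, 21) · C(9, 1) = 2024 · 9 = 18216. Avoidance count = 193536720 − 18216 = 193518504.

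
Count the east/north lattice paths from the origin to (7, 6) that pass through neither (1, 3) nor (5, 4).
Number of paths = 744

Inclusion–exclusion. Total paths: C(13, 7) = 1716. Through P₁: C(4, 1)·C(9, 6) = 336. Through P₂: C(9, 5)·C(4, 2) = 756. Since P₁ is strictly southwest of P₂, a monotone path through both must visit P₁ then P₂; paths through both = C(4, 1)·C(5, 4)·C(4, 2) = 120. Avoid both = 1716 − 336 − 756 + 120 = 744.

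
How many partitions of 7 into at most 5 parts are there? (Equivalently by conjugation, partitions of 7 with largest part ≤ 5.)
p(7, parts ≤ 5) = 13

Partitions of 7 with all parts ≤ 5: 5+2, 5+1+1, 4+3, 4+2+1, 4+1+1+1, 3+3+1, 3+2+2, 3+2+1+1, 3+1+1+1+1, 2+2+2+1, 2+2+1+1+1, 2+1+1+1+1+1, 1+1+1+1+1+1+1. Count = 13.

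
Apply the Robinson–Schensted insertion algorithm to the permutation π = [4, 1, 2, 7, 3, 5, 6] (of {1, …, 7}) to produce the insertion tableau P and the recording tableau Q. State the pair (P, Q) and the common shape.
P = [1, 2, 3, 5, 6] / [4, 7];  Q = [1, 3, 4, 6, 7] / [2, 5];  common shape = (5, 2)

Row-insert the values π_1, π_2, … into P one at a time, bumping the leftmost entry strictly greater than the inserted value down to the next row. The recording tableau Q records, in position (i, j), the step at which that cell was added to P.
  Insert 4 (step 1): P = [4];  Q = [1]
  Insert 1 (step 2): P = [1] / [4];  Q = [1] / [2]
  Insert 2 (step 3): P = [1, 2] / [4];  Q = [1, 3] / [2]
  Insert 7 (step 4): P = [1, 2, 7] / [4];  Q = [1, 3, 4] / [2]
  Insert 3 (step 5): P = [1, 2, 3] / [4, 7];  Q = [1, 3, 4] / [2, 5]
  Insert 5 (step 6): P = [1, 2, 3, 5] / [4, 7];  Q = [1, 3, 4, 6] / [2, 5]
  Insert 6 (step 7): P = [1, 2, 3, 5, 6] / [4, 7];  Q = [1, 3, 4, 6, 7] / [2, 5]
Final shape: (5, 2).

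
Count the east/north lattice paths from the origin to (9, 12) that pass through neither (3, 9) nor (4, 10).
Number of paths = 263669

Inclusion–exclusion. Total paths: C(21, 9) = 293930. Through P₁: C(12, 3)·C(9, 6) = 18480. Through P₂: C(14, 4)·C(7, 5) = 21021. Since P₁ is strictly southwest of P₂, a monotone path through both must visit P₁ then P₂; paths through both = C(12, 3)·C(2, 1)·C(7, 5) = 9240. Avoid both = 293930 − 18480 − 21021 + 9240 = 263669.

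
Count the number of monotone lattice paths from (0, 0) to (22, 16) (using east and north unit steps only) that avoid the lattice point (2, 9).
Number of paths = 22191132780

Total paths from (0, 0) to (22, 16): C(38, 22) = 22239974430. Paths through (2, 9): (paths (0, 0) → (2, 9)) × (paths (2, 9) → (22, 16)) = C(11, 2) · C(27, 20) = 55 · 888030 = 48841650. Avoidance count = 22239974430 − 48841650 = 22191132780.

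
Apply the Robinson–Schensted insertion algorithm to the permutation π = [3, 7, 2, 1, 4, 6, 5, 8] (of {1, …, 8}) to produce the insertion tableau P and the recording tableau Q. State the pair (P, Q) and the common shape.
P = [1, 4, 5, 8] / [2, 6] / [3, 7];  Q = [1, 2, 6, 8] / [3, 5] / [4, 7];  common shape = (4, 2, 2)

Row-insert the values π_1, π_2, … into P one at a time, bumping the leftmost entry strictly greater than the inserted value down to the next row. The recording tableau Q records, in position (i, j), the step at which that cell was added to P.
  Insert 3 (step 1): P = [3];  Q = [1]
  Insert 7 (step 2): P = [3, 7];  Q = [1, 2]
  Insert 2 (step 3): P = [2, 7] / [3];  Q = [1, 2] / [3]
  Insert 1 (step 4): P = [1, 7] / [2] / [3];  Q = [1, 2] / [3] / [4]
  Insert 4 (step 5): P = [1, 4] / [2, 7] / [3];  Q = [1, 2] / [3, 5] / [4]
  Insert 6 (step 6): P = [1, 4, 6] / [2, 7] / [3];  Q = [1, 2, 6] / [3, 5] / [4]
  Insert 5 (step 7): P = [1, 4, 5] / [2, 6] / [3, 7];  Q = [1, 2, 6] / [3, 5] / [4, 7]
  Insert 8 (step 8): P = [1, 4, 5, 8] / [2, 6] / [3, 7];  Q = [1, 2, 6, 8] / [3, 5] / [4, 7]
Final shape: (4, 2, 2).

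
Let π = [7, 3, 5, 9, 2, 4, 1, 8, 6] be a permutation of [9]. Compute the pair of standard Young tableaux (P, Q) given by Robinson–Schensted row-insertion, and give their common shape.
P = [1, 4, 6] / [2, 5, 8] / [3, 9] / [7];  Q = [1, 3, 4] / [2, 6, 8] / [5, 9] / [7];  common shape = (3, 3, 2, 1)

Row-insert the values π_1, π_2, … into P one at a time, bumping the leftmost entry strictly greater than the inserted value down to the next row. The recording tableau Q records, in position (i, j), the step at which that cell was added to P.
  Insert 7 (step 1): P = [7];  Q = [1]
  Insert 3 (step 2): P = [3] / [7];  Q = [1] / [2]
  Insert 5 (step 3): P = [3, 5] / [7];  Q = [1, 3] / [2]
  Insert 9 (step 4): P = [3, 5, 9] / [7];  Q = [1, 3, 4] / [2]
  Insert 2 (step 5): P = [2, 5, 9] / [3] / [7];  Q = [1, 3, 4] / [2] / [5]
  Insert 4 (step 6): P = [2, 4, 9] / [3, 5] / [7];  Q = [1, 3, 4] / [2, 6] / [5]
  Insert 1 (step 7): P = [1, 4, 9] / [2, 5] / [3] / [7];  Q = [1, 3, 4] / [2, 6] / [5] / [7]
  Insert 8 (step 8): P = [1, 4, 8] / [2, 5, 9] / [3] / [7];  Q = [1, 3, 4] / [2, 6, 8] / [5] / [7]
  Insert 6 (step 9): P = [1, 4, 6] / [2, 5, 8] / [3, 9] / [7];  Q = [1, 3, 4] / [2, 6, 8] / [5, 9] / [7]
Final shape: (3, 3, 2, 1).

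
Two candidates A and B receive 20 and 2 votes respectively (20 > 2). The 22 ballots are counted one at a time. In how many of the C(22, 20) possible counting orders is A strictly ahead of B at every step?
Strict-lead orderings = 189

Total orderings of the 22 votes with 20 for A: C(22, 20) = 231. By the Bertrand ballot formula (Cycle Lemma / reflection principle), the number of orderings in which A is strictly ahead of B throughout is (p − q)/(p + q) · C(p + q, p) = (20 − 2)/(20 + 2) · 231 = 189.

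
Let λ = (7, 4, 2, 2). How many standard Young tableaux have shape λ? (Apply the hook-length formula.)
# SYT of shape (7, 4, 2, 2) = 112112

Hook-length formula: f^λ = n! / Π hook(c), product over all cells c of the Young diagram. For λ = (7, 4, 2, 2), n = 15 boxes. Hook lengths by row (left-to-right, top-to-bottom): [10, 9, 6, 5, 3, 2, 1]; [6, 5, 2, 1]; [3, 2]; [2, 1]. Product of hooks = 11664000. So f^λ = 15! / 11664000 = 1307674368000 / 11664000 = 112112.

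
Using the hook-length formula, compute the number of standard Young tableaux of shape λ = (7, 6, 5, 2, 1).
# SYT of shape (7, 6, 5, 2, 1) = 343982080

Hook-length formula: f^λ = n! / Π hook(c), product over all cells c of the Young diagram. For λ = (7, 6, 5, 2, 1), n = 21 boxes. Hook lengths by row (left-to-right, top-to-bottom): [11, 9, 7, 6, 5, 3, 1]; [9, 7, 5, 4, 3, 1]; [7, 5, 3, 2, 1]; [3, 1]; [1]. Product of hooks = 148527918000. So f^λ = 21! / 148527918000 = 51090942171709440000 / 148527918000 = 343982080.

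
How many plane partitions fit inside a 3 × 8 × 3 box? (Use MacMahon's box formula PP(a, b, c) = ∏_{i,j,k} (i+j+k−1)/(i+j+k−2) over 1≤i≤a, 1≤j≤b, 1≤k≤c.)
PP(3, 8, 3) = 259545

Evaluate the triple product over i = 1..3, j = 1..8, k = 1..3. The factors are (2/1) · (3/2) · (4/3) · (3/2) · (4/3) · (5/4) · (4/3) · (5/4) · … (72 factors total). The numerators and denominators telescope so the product is an integer; carrying out the multiplication exactly gives PP(3, 8, 3) = 259545.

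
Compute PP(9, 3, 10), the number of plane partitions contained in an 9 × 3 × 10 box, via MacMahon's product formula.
PP(9, 3, 10) = 8291930371088

Evaluate the triple product over i = 1..9, j = 1..3, k = 1..10. The factors are (2/1) · (3/2) · (4/3) · (5/4) · (6/5) · (7/6) · (8/7) · (9/8) · … (270 factors total). The numerators and denominators telescope so the product is an integer; carrying out the multiplication exactly gives PP(9, 3, 10) = 8291930371088.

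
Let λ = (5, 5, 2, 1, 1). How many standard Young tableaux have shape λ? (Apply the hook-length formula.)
# SYT of shape (5, 5, 2, 1, 1) = 35035

Hook-length formula: f^λ = n! / Π hook(c), product over all cells c of the Young diagram. For λ = (5, 5, 2, 1, 1), n = 14 boxes. Hook lengths by row (left-to-right, top-to-bottom): [9, 6, 4, 3, 2]; [8, 5, 3, 2, 1]; [4, 1]; [2]; [1]. Product of hooks = 2488320. So f^λ = 14! / 2488320 = 87178291200 / 2488320 = 35035.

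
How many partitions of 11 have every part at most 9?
p(11, parts ≤ 9) = 54

Partitions of 11 with all parts ≤ 9: 9+2, 9+1+1, 8+3, 8+2+1, 8+1+1+1, 7+4, 7+3+1, 7+2+2, 7+2+1+1, 7+1+1+1+1, 6+5, 6+4+1, 6+3+2, 6+3+1+1, 6+2+2+1, 6+2+1+1+1, 6+1+1+1+1+1, 5+5+1, 5+4+2, 5+4+1+1, 5+3+3, 5+3+2+1, 5+3+1+1+1, 5+2+2+2, 5+2+2+1+1, 5+2+1+1+1+1, 5+1+1+1+1+1+1, 4+4+3, 4+4+2+1, 4+4+1+1+1, … (54 total). Count = 54.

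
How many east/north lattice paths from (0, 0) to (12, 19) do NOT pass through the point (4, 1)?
Number of paths = 133309150

Total paths from (0, 0) to (12, 19): C(31, 12) = 141120525. Paths through (4, 1): (paths (0, 0) → (4, 1)) × (paths (4, 1) → (12, 19)) = C(5, 4) · C(26, 8) = 5 · 1562275 = 7811375. Avoidance count = 141120525 − 7811375 = 133309150.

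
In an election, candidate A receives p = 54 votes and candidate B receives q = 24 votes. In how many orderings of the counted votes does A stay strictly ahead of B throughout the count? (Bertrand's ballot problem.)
Strict-lead orderings = 30409802841532845500

Total orderings of the 78 votes with 54 for A: C(78, 54) = 79065487387985398300. By the Bertrand ballot formula (Cycle Lemma / reflection principle), the number of orderings in which A is strictly ahead of B throughout is (p − q)/(p + q) · C(p + q, p) = (54 − 24)/(54 + 24) · 79065487387985398300 = 30409802841532845500.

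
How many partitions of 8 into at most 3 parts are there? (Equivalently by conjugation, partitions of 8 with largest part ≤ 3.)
p(8, parts ≤ 3) = 10

Partitions of 8 with all parts ≤ 3: 3+3+2, 3+3+1+1, 3+2+2+1, 3+2+1+1+1, 3+1+1+1+1+1, 2+2+2+2, 2+2+2+1+1, 2+2+1+1+1+1, 2+1+1+1+1+1+1, 1+1+1+1+1+1+1+1. Count = 10.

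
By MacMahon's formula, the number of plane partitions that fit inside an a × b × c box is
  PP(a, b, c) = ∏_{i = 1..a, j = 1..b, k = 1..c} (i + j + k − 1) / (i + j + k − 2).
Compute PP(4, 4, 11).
PP(4, 4, 11) = 6892441920

Evaluate the triple product over i = 1..4, j = 1..4, k = 1..11. The factors are (2/1) · (3/2) · (4/3) · (5/4) · (6/5) · (7/6) · (8/7) · (9/8) · … (176 factors total). The numerators and denominators telescope so the product is an integer; carrying out the multiplication exactly gives PP(4, 4, 11) = 6892441920.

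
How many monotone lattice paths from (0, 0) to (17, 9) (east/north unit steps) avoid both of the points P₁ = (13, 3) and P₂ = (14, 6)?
Number of paths = 2276550

Inclusion–exclusion. Total paths: C(26, 17) = 3124550. Through P₁: C(16, 13)·C(10, 4) = 117600. Through P₂: C(20, 14)·C(6, 3) = 775200. Since P₁ is strictly southwest of P₂, a monotone path through both must visit P₁ then P₂; paths through both = C(16, 13)·C(4, 1)·C(6, 3) = 44800. Avoid both = 3124550 − 117600 − 775200 + 44800 = 2276550.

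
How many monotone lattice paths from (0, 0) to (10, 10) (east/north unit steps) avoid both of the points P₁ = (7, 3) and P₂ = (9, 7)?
Number of paths = 131796

Inclusion–exclusion. Total paths: C(20, 10) = 184756. Through P₁: C(10, 7)·C(10, 3) = 14400. Through P₂: C(16, 9)·C(4, 1) = 45760. Since P₁ is strictly southwest of P₂, a monotone path through both must visit P₁ then P₂; paths through both = C(10, 7)·C(6, 2)·C(4, 1) = 7200. Avoid both = 184756 − 14400 − 45760 + 7200 = 131796.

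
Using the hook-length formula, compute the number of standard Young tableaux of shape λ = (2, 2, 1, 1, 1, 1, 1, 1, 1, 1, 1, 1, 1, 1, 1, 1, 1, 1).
# SYT of shape (2, 2, 1, 1, 1, 1, 1, 1, 1, 1, 1, 1, 1, 1, 1, 1, 1, 1) = 170

Hook-length formula: f^λ = n! / Π hook(c), product over all cells c of the Young diagram. For λ = (2, 2, 1, 1, 1, 1, 1, 1, 1, 1, 1, 1, 1, 1, 1, 1, 1, 1), n = 20 boxes. Hook lengths by row (left-to-right, top-to-bottom): [19, 2]; [18, 1]; [16]; [15]; [14]; [13]; [12]; [11]; [10]; [9]; [8]; [7]; [6]; [5]; [4]; [3]; [2]; [1]. Product of hooks = 14311188283392000. So f^λ = 20! / 14311188283392000 = 2432902008176640000 / 14311188283392000 = 170.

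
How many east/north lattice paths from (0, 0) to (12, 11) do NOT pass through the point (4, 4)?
Number of paths = 901628

Total paths from (0, 0) to (12, 11): C(23, 12) = 1352078. Paths through (4, 4): (paths (0, 0) → (4, 4)) × (paths (4, 4) → (12, 11)) = C(8, 4) · C(15, 8) = 70 · 6435 = 450450. Avoidance count = 1352078 − 450450 = 901628.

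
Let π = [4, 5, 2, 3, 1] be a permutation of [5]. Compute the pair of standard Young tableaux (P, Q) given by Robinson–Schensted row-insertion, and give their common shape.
P = [1, 3] / [2, 5] / [4];  Q = [1, 2] / [3, 4] / [5];  common shape = (2, 2, 1)

Row-insert the values π_1, π_2, … into P one at a time, bumping the leftmost entry strictly greater than the inserted value down to the next row. The recording tableau Q records, in position (i, j), the step at which that cell was added to P.
  Insert 4 (step 1): P = [4];  Q = [1]
  Insert 5 (step 2): P = [4, 5];  Q = [1, 2]
  Insert 2 (step 3): P = [2, 5] / [4];  Q = [1, 2] / [3]
  Insert 3 (step 4): P = [2, 3] / [4, 5];  Q = [1, 2] / [3, 4]
  Insert 1 (step 5): P = [1, 3] / [2, 5] / [4];  Q = [1, 2] / [3, 4] / [5]
Final shape: (2, 2, 1).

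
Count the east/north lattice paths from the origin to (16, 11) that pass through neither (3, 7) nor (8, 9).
Number of paths = 11771745

Inclusion–exclusion. Total paths: C(27, 16) = 13037895. Through P₁: C(10, 3)·C(17, 13) = 285600. Through P₂: C(17, 8)·C(10, 8) = 1093950. Since P₁ is strictly southwest of P₂, a monotone path through both must visit P₁ then P₂; paths through both = C(10, 3)·C(7, 5)·C(10, 8) = 113400. Avoid both = 13037895 − 285600 − 1093950 + 113400 = 11771745.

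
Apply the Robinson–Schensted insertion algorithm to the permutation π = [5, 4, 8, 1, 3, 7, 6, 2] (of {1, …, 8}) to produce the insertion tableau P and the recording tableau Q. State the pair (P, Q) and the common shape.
P = [1, 2, 6] / [3, 7] / [4, 8] / [5];  Q = [1, 3, 6] / [2, 5] / [4, 7] / [8];  common shape = (3, 2, 2, 1)

Row-insert the values π_1, π_2, … into P one at a time, bumping the leftmost entry strictly greater than the inserted value down to the next row. The recording tableau Q records, in position (i, j), the step at which that cell was added to P.
  Insert 5 (step 1): P = [5];  Q = [1]
  Insert 4 (step 2): P = [4] / [5];  Q = [1] / [2]
  Insert 8 (step 3): P = [4, 8] / [5];  Q = [1, 3] / [2]
  Insert 1 (step 4): P = [1, 8] / [4] / [5];  Q = [1, 3] / [2] / [4]
  Insert 3 (step 5): P = [1, 3] / [4, 8] / [5];  Q = [1, 3] / [2, 5] / [4]
  Insert 7 (step 6): P = [1, 3, 7] / [4, 8] / [5];  Q = [1, 3, 6] / [2, 5] / [4]
  Insert 6 (step 7): P = [1, 3, 6] / [4, 7] / [5, 8];  Q = [1, 3, 6] / [2, 5] / [4, 7]
  Insert 2 (step 8): P = [1, 2, 6] / [3, 7] / [4, 8] / [5];  Q = [1, 3, 6] / [2, 5] / [4, 7] / [8]
Final shape: (3, 2, 2, 1).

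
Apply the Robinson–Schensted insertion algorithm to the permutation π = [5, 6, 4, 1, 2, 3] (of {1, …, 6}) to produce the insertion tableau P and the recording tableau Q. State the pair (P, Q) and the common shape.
P = [1, 2, 3] / [4, 6] / [5];  Q = [1, 2, 6] / [3, 5] / [4];  common shape = (3, 2, 1)

Row-insert the values π_1, π_2, … into P one at a time, bumping the leftmost entry strictly greater than the inserted value down to the next row. The recording tableau Q records, in position (i, j), the step at which that cell was added to P.
  Insert 5 (step 1): P = [5];  Q = [1]
  Insert 6 (step 2): P = [5, 6];  Q = [1, 2]
  Insert 4 (step 3): P = [4, 6] / [5];  Q = [1, 2] / [3]
  Insert 1 (step 4): P = [1, 6] / [4] / [5];  Q = [1, 2] / [3] / [4]
  Insert 2 (step 5): P = [1, 2] / [4, 6] / [5];  Q = [1, 2] / [3, 5] / [4]
  Insert 3 (step 6): P = [1, 2, 3] / [4, 6] / [5];  Q = [1, 2, 6] / [3, 5] / [4]
Final shape: (3, 2, 1).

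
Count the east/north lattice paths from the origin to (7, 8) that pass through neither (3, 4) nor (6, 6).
Number of paths = 2263

Inclusion–exclusion. Total paths: C(15, 7) = 6435. Through P₁: C(7, 3)·C(8, 4) = 2450. Through P₂: C(12, 6)·C(3, 1) = 2772. Since P₁ is strictly southwest of P₂, a monotone path through both must visit P₁ then P₂; paths through both = C(7, 3)·C(5, 3)·C(3, 1) = 1050. Avoid both = 6435 − 2450 − 2772 + 1050 = 2263.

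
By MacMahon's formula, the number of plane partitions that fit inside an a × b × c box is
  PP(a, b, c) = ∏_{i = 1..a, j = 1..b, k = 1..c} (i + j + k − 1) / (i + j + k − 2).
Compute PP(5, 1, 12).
PP(5, 1, 12) = 6188

Evaluate the triple product over i = 1..5, j = 1..1, k = 1..12. The factors are (2/1) · (3/2) · (4/3) · (5/4) · (6/5) · (7/6) · (8/7) · (9/8) · … (60 factors total). The numerators and denominators telescope so the product is an integer; carrying out the multiplication exactly gives PP(5, 1, 12) = 6188.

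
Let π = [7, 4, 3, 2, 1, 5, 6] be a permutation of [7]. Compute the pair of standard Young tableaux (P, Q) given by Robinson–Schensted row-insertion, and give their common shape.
P = [1, 5, 6] / [2] / [3] / [4] / [7];  Q = [1, 6, 7] / [2] / [3] / [4] / [5];  common shape = (3, 1, 1, 1, 1)

Row-insert the values π_1, π_2, … into P one at a time, bumping the leftmost entry strictly greater than the inserted value down to the next row. The recording tableau Q records, in position (i, j), the step at which that cell was added to P.
  Insert 7 (step 1): P = [7];  Q = [1]
  Insert 4 (step 2): P = [4] / [7];  Q = [1] / [2]
  Insert 3 (step 3): P = [3] / [4] / [7];  Q = [1] / [2] / [3]
  Insert 2 (step 4): P = [2] / [3] / [4] / [7];  Q = [1] / [2] / [3] / [4]
  Insert 1 (step 5): P = [1] / [2] / [3] / [4] / [7];  Q = [1] / [2] / [3] / [4] / [5]
  Insert 5 (step 6): P = [1, 5] / [2] / [3] / [4] / [7];  Q = [1, 6] / [2] / [3] / [4] / [5]
  Insert 6 (step 7): P = [1, 5, 6] / [2] / [3] / [4] / [7];  Q = [1, 6, 7] / [2] / [3] / [4] / [5]
Final shape: (3, 1, 1, 1, 1).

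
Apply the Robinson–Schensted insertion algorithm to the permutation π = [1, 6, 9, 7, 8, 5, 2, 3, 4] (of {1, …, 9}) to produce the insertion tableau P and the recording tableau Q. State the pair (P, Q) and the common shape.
P = [1, 2, 3, 4] / [5, 7, 8] / [6] / [9];  Q = [1, 2, 3, 5] / [4, 8, 9] / [6] / [7];  common shape = (4, 3, 1, 1)

Row-insert the values π_1, π_2, … into P one at a time, bumping the leftmost entry strictly greater than the inserted value down to the next row. The recording tableau Q records, in position (i, j), the step at which that cell was added to P.
  Insert 1 (step 1): P = [1];  Q = [1]
  Insert 6 (step 2): P = [1, 6];  Q = [1, 2]
  Insert 9 (step 3): P = [1, 6, 9];  Q = [1, 2, 3]
  Insert 7 (step 4): P = [1, 6, 7] / [9];  Q = [1, 2, 3] / [4]
  Insert 8 (step 5): P = [1, 6, 7, 8] / [9];  Q = [1, 2, 3, 5] / [4]
  Insert 5 (step 6): P = [1, 5, 7, 8] / [6] / [9];  Q = [1, 2, 3, 5] / [4] / [6]
  Insert 2 (step 7): P = [1, 2, 7, 8] / [5] / [6] / [9];  Q = [1, 2, 3, 5] / [4] / [6] / [7]
  Insert 3 (step 8): P = [1, 2, 3, 8] / [5, 7] / [6] / [9];  Q = [1, 2, 3, 5] / [4, 8] / [6] / [7]
  Insert 4 (step 9): P = [1, 2, 3, 4] / [5, 7, 8] / [6] / [9];  Q = [1, 2, 3, 5] / [4, 8, 9] / [6] / [7]
Final shape: (4, 3, 1, 1).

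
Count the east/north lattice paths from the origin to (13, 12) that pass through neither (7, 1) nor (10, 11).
Number of paths = 3699580

Inclusion–exclusion. Total paths: C(25, 13) = 5200300. Through P₁: C(8, 7)·C(17, 6) = 99008. Through P₂: C(21, 10)·C(4, 3) = 1410864. Since P₁ is strictly southwest of P₂, a monotone path through both must visit P₁ then P₂; paths through both = C(8, 7)·C(13, 3)·C(4, 3) = 9152. Avoid both = 5200300 − 99008 − 1410864 + 9152 = 3699580.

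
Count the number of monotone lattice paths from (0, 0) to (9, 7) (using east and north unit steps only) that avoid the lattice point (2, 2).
Number of paths = 6688

Total paths from (0, 0) to (9, 7): C(16, 9) = 11440. Paths through (2, 2): (paths (0, 0) → (2, 2)) × (paths (2, 2) → (9, 7)) = C(4, 2) · C(12, 7) = 6 · 792 = 4752. Avoidance count = 11440 − 4752 = 6688.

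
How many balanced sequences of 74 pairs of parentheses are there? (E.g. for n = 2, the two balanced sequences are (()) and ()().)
C_74 = 311496878311103321137536291518809134027240

These balanced parentheses are counted by the Catalan number C_n = (1/(n + 1)) · C(2n, n). For n = 74: C_74 = (1/75) · C(148, 74) = 23362265873332749085315221863910685052043000/75 = 311496878311103321137536291518809134027240.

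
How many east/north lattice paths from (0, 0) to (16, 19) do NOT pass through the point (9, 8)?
Number of paths = 3286287510

Total paths from (0, 0) to (16, 19): C(35, 16) = 4059928950. Paths through (9, 8): (paths (0, 0) → (9, 8)) × (paths (9, 8) → (16, 19)) = C(17, 9) · C(18, 7) = 24310 · 31824 = 773641440. Avoidance count = 4059928950 − 773641440 = 3286287510.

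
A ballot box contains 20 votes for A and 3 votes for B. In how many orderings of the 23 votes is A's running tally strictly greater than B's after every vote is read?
Strict-lead orderings = 1309

Total orderings of the 23 votes with 20 for A: C(23, 20) = 1771. By the Bertrand ballot formula (Cycle Lemma / reflection principle), the number of orderings in which A is strictly ahead of B throughout is (p − q)/(p + q) · C(p + q, p) = (20 − 3)/(20 + 3) · 1771 = 1309.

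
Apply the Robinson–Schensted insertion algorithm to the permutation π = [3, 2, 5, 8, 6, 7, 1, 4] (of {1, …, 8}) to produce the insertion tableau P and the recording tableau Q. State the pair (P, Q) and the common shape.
P = [1, 4, 6, 7] / [2, 5] / [3, 8];  Q = [1, 3, 4, 6] / [2, 5] / [7, 8];  common shape = (4, 2, 2)

Row-insert the values π_1, π_2, … into P one at a time, bumping the leftmost entry strictly greater than the inserted value down to the next row. The recording tableau Q records, in position (i, j), the step at which that cell was added to P.
  Insert 3 (step 1): P = [3];  Q = [1]
  Insert 2 (step 2): P = [2] / [3];  Q = [1] / [2]
  Insert 5 (step 3): P = [2, 5] / [3];  Q = [1, 3] / [2]
  Insert 8 (step 4): P = [2, 5, 8] / [3];  Q = [1, 3, 4] / [2]
  Insert 6 (step 5): P = [2, 5, 6] / [3, 8];  Q = [1, 3, 4] / [2, 5]
  Insert 7 (step 6): P = [2, 5, 6, 7] / [3, 8];  Q = [1, 3, 4, 6] / [2, 5]
  Insert 1 (step 7): P = [1, 5, 6, 7] / [2, 8] / [3];  Q = [1, 3, 4, 6] / [2, 5] / [7]
  Insert 4 (step 8): P = [1, 4, 6, 7] / [2, 5] / [3, 8];  Q = [1, 3, 4, 6] / [2, 5] / [7, 8]
Final shape: (4, 2, 2).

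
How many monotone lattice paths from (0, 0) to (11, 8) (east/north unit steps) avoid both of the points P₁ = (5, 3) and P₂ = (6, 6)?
Number of paths = 35010

Inclusion–exclusion. Total paths: C(19, 11) = 75582. Through P₁: C(8, 5)·C(11, 6) = 25872. Through P₂: C(12, 6)·C(7, 5) = 19404. Since P₁ is strictly southwest of P₂, a monotone path through both must visit P₁ then P₂; paths through both = C(8, 5)·C(4, 1)·C(7, 5) = 4704. Avoid both = 75582 − 25872 − 19404 + 4704 = 35010.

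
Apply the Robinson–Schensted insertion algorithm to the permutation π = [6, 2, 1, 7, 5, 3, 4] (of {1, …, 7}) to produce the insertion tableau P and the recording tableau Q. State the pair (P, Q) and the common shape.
P = [1, 3, 4] / [2, 5] / [6, 7];  Q = [1, 4, 7] / [2, 5] / [3, 6];  common shape = (3, 2, 2)

Row-insert the values π_1, π_2, … into P one at a time, bumping the leftmost entry strictly greater than the inserted value down to the next row. The recording tableau Q records, in position (i, j), the step at which that cell was added to P.
  Insert 6 (step 1): P = [6];  Q = [1]
  Insert 2 (step 2): P = [2] / [6];  Q = [1] / [2]
  Insert 1 (step 3): P = [1] / [2] / [6];  Q = [1] / [2] / [3]
  Insert 7 (step 4): P = [1, 7] / [2] / [6];  Q = [1, 4] / [2] / [3]
  Insert 5 (step 5): P = [1, 5] / [2, 7] / [6];  Q = [1, 4] / [2, 5] / [3]
  Insert 3 (step 6): P = [1, 3] / [2, 5] / [6, 7];  Q = [1, 4] / [2, 5] / [3, 6]
  Insert 4 (step 7): P = [1, 3, 4] / [2, 5] / [6, 7];  Q = [1, 4, 7] / [2, 5] / [3, 6]
Final shape: (3, 2, 2).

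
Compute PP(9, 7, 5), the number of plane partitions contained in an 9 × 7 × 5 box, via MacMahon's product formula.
PP(9, 7, 5) = 2424984388825856

Evaluate the triple product over i = 1..9, j = 1..7, k = 1..5. The factors are (2/1) · (3/2) · (4/3) · (5/4) · (6/5) · (3/2) · (4/3) · (5/4) · … (315 factors total). The numerators and denominators telescope so the product is an integer; carrying out the multiplication exactly gives PP(9, 7, 5) = 2424984388825856.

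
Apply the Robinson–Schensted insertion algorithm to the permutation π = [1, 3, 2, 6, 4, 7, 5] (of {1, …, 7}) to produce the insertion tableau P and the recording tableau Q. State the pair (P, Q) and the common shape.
P = [1, 2, 4, 5] / [3, 6, 7];  Q = [1, 2, 4, 6] / [3, 5, 7];  common shape = (4, 3)

Row-insert the values π_1, π_2, … into P one at a time, bumping the leftmost entry strictly greater than the inserted value down to the next row. The recording tableau Q records, in position (i, j), the step at which that cell was added to P.
  Insert 1 (step 1): P = [1];  Q = [1]
  Insert 3 (step 2): P = [1, 3];  Q = [1, 2]
  Insert 2 (step 3): P = [1, 2] / [3];  Q = [1, 2] / [3]
  Insert 6 (step 4): P = [1, 2, 6] / [3];  Q = [1, 2, 4] / [3]
  Insert 4 (step 5): P = [1, 2, 4] / [3, 6];  Q = [1, 2, 4] / [3, 5]
  Insert 7 (step 6): P = [1, 2, 4, 7] / [3, 6];  Q = [1, 2, 4, 6] / [3, 5]
  Insert 5 (step 7): P = [1, 2, 4, 5] / [3, 6, 7];  Q = [1, 2, 4, 6] / [3, 5, 7]
Final shape: (4, 3).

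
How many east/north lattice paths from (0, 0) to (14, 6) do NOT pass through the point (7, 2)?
Number of paths = 26880

Total paths from (0, 0) to (14, 6): C(20, 14) = 38760. Paths through (7, 2): (paths (0, 0) → (7, 2)) × (paths (7, 2) → (14, 6)) = C(9, 7) · C(11, 7) = 36 · 330 = 11880. Avoidance count = 38760 − 11880 = 26880.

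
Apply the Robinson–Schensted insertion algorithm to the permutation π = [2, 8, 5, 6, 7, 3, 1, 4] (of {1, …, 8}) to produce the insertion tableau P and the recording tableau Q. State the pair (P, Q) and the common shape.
P = [1, 3, 4, 7] / [2, 6] / [5] / [8];  Q = [1, 2, 4, 5] / [3, 8] / [6] / [7];  common shape = (4, 2, 1, 1)

Row-insert the values π_1, π_2, … into P one at a time, bumping the leftmost entry strictly greater than the inserted value down to the next row. The recording tableau Q records, in position (i, j), the step at which that cell was added to P.
  Insert 2 (step 1): P = [2];  Q = [1]
  Insert 8 (step 2): P = [2, 8];  Q = [1, 2]
  Insert 5 (step 3): P = [2, 5] / [8];  Q = [1, 2] / [3]
  Insert 6 (step 4): P = [2, 5, 6] / [8];  Q = [1, 2, 4] / [3]
  Insert 7 (step 5): P = [2, 5, 6, 7] / [8];  Q = [1, 2, 4, 5] / [3]
  Insert 3 (step 6): P = [2, 3, 6, 7] / [5] / [8];  Q = [1, 2, 4, 5] / [3] / [6]
  Insert 1 (step 7): P = [1, 3, 6, 7] / [2] / [5] / [8];  Q = [1, 2, 4, 5] / [3] / [6] / [7]
  Insert 4 (step 8): P = [1, 3, 4, 7] / [2, 6] / [5] / [8];  Q = [1, 2, 4, 5] / [3, 8] / [6] / [7]
Final shape: (4, 2, 1, 1).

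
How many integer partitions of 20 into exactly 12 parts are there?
p(20, 12 parts) = 22

Partitions of n into exactly k parts are in bijection with partitions of n − k into at most k parts (subtract 1 from each part). So p(20, exactly 12) = p(8, parts ≤ 12). Computing via the recurrence p(m, j) = p(m, j−1) + p(m−j, j) gives 22.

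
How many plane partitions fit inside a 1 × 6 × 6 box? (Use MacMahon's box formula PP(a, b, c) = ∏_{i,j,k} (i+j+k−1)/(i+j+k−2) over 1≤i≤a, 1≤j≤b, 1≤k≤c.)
PP(1, 6, 6) = 924

Evaluate the triple product over i = 1..1, j = 1..6, k = 1..6. The factors are (2/1) · (3/2) · (4/3) · (5/4) · (6/5) · (7/6) · (3/2) · (4/3) · … (36 factors total). The numerators and denominators telescope so the product is an integer; carrying out the multiplication exactly gives PP(1, 6, 6) = 924.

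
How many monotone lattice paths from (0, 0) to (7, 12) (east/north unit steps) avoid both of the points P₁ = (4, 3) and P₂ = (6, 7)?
Number of paths = 35542

Inclusion–exclusion. Total paths: C(19, 7) = 50388. Through P₁: C(7, 4)·C(12, 3) = 7700. Through P₂: C(13, 6)·C(6, 1) = 10296. Since P₁ is strictly southwest of P₂, a monotone path through both must visit P₁ then P₂; paths through both = C(7, 4)·C(6, 2)·C(6, 1) = 3150. Avoid both = 50388 − 7700 − 10296 + 3150 = 35542.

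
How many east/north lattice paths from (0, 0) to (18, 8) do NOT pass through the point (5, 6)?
Number of paths = 1513765

Total paths from (0, 0) to (18, 8): C(26, 18) = 1562275. Paths through (5, 6): (paths (0, 0) → (5, 6)) × (paths (5, 6) → (18, 8)) = C(11, 5) · C(15, 13) = 462 · 105 = 48510. Avoidance count = 1562275 − 48510 = 1513765.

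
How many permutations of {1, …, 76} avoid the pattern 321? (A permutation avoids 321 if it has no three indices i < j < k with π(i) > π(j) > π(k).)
C_76 = 4790408930363303911328386208394864461024520

These 321-avoiding permutations are counted by the Catalan number C_n = (1/(n + 1)) · C(2n, n). For n = 76: C_76 = (1/77) · C(152, 76) = 368861487637974401172285738046404563498888040/77 = 4790408930363303911328386208394864461024520.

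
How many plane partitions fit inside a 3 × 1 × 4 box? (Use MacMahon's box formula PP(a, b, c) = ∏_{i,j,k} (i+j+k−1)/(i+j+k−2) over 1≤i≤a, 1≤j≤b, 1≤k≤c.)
PP(3, 1, 4) = 35

Evaluate the triple product over i = 1..3, j = 1..1, k = 1..4. The factors are (2/1) · (3/2) · (4/3) · (5/4) · (3/2) · (4/3) · (5/4) · (6/5) · … (12 factors total). The numerators and denominators telescope so the product is an integer; carrying out the multiplication exactly gives PP(3, 1, 4) = 35.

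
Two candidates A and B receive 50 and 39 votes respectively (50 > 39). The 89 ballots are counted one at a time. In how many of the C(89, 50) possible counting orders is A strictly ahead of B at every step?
Strict-lead orderings = 3288788989346817326803752

Total orderings of the 89 votes with 50 for A: C(89, 50) = 26609292731987885644139448. By the Bertrand ballot formula (Cycle Lemma / reflection principle), the number of orderings in which A is strictly ahead of B throughout is (p − q)/(p + q) · C(p + q, p) = (50 − 39)/(50 + 39) · 26609292731987885644139448 = 3288788989346817326803752.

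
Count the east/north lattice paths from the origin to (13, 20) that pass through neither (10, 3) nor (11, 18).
Number of paths = 365284116

Inclusion–exclusion. Total paths: C(33, 13) = 573166440. Through P₁: C(13, 10)·C(20, 3) = 326040. Through P₂: C(29, 11)·C(4, 2) = 207583740. Since P₁ is strictly southwest of P₂, a monotone path through both must visit P₁ then P₂; paths through both = C(13, 10)·C(16, 1)·C(4, 2) = 27456. Avoid both = 573166440 − 326040 − 207583740 + 27456 = 365284116.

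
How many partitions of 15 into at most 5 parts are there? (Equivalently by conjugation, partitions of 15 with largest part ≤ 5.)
p(15, parts ≤ 5) = 84

Partitions of 15 with all parts ≤ 5: 5+5+5, 5+5+4+1, 5+5+3+2, 5+5+3+1+1, 5+5+2+2+1, 5+5+2+1+1+1, 5+5+1+1+1+1+1, 5+4+4+2, 5+4+4+1+1, 5+4+3+3, 5+4+3+2+1, 5+4+3+1+1+1, 5+4+2+2+2, 5+4+2+2+1+1, 5+4+2+1+1+1+1, 5+4+1+1+1+1+1+1, 5+3+3+3+1, 5+3+3+2+2, 5+3+3+2+1+1, 5+3+3+1+1+1+1, 5+3+2+2+2+1, 5+3+2+2+1+1+1, 5+3+2+1+1+1+1+1, 5+3+1+1+1+1+1+1+1, 5+2+2+2+2+2, 5+2+2+2+2+1+1, 5+2+2+2+1+1+1+1, 5+2+2+1+1+1+1+1+1, 5+2+1+1+1+1+1+1+1+1, 5+1+1+1+1+1+1+1+1+1+1, … (84 total). Count = 84.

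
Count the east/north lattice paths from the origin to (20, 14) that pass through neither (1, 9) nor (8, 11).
Number of paths = 1357324590

Inclusion–exclusion. Total paths: C(34, 20) = 1391975640. Through P₁: C(10, 1)·C(24, 19) = 425040. Through P₂: C(19, 8)·C(15, 12) = 34389810. Since P₁ is strictly southwest of P₂, a monotone path through both must visit P₁ then P₂; paths through both = C(10, 1)·C(9, 7)·C(15, 12) = 163800. Avoid both = 1391975640 − 425040 − 34389810 + 163800 = 1357324590.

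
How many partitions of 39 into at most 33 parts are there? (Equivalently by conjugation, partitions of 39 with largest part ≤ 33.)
p(39, parts ≤ 33) = 31166

Use the recurrence p(n, m) = p(n, m−1) + p(n−m, m): either the largest part is < m (count p(n, m−1)) or the largest part is exactly m (remove one copy of m, count p(n−m, m)). With p(0, ·) = 1 this gives p(39, parts ≤ 33) = 31166. (By conjugating Young diagrams, this also counts partitions of 39 into at most 33 parts.)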